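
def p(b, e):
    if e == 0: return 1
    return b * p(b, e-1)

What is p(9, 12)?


p(9, 12)
= 9 * p(9, 11)
= 9 * 9 * p(9, 10)
= 9 * 9 * 9 * p(9, 9)
= 9 * 9 * 9 * 9 * p(9, 8)
= 9 * 9 * 9 * 9 * 9 * p(9, 7)
= 9 * 9 * 9 * 9 * 9 * 9 * p(9, 6)
= 9 * 9 * 9 * 9 * 9 * 9 * 9 * p(9, 5)
= 9 * 9 * 9 * 9 * 9 * 9 * 9 * 9 * p(9, 4)
= 9 * 9 * 9 * 9 * 9 * 9 * 9 * 9 * 9 * p(9, 3)
= 9 * 9 * 9 * 9 * 9 * 9 * 9 * 9 * 9 * 9 * p(9, 2)
= 9 * 9 * 9 * 9 * 9 * 9 * 9 * 9 * 9 * 9 * 9 * p(9, 1)
= 9 * 9 * 9 * 9 * 9 * 9 * 9 * 9 * 9 * 9 * 9 * 9 * p(9, 0)
= 9 * 9 * 9 * 9 * 9 * 9 * 9 * 9 * 9 * 9 * 9 * 9 * 1
= 282429536481

282429536481


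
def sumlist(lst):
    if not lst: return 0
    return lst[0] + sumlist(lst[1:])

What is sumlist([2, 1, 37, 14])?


sumlist([2, 1, 37, 14]) = 2 + sumlist([1, 37, 14])
sumlist([1, 37, 14]) = 1 + sumlist([37, 14])
sumlist([37, 14]) = 37 + sumlist([14])
sumlist([14]) = 14 + sumlist([])
sumlist([]) = 0  (base case)
Total: 2 + 1 + 37 + 14 + 0 = 54

54


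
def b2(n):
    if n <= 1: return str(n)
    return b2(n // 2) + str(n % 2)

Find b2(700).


b2(700) = b2(350) + '0'
b2(350) = b2(175) + '0'
b2(175) = b2(87) + '1'
b2(87) = b2(43) + '1'
b2(43) = b2(21) + '1'
b2(21) = b2(10) + '1'
b2(10) = b2(5) + '0'
b2(5) = b2(2) + '1'
b2(2) = b2(1) + '0'
b2(1) = '1'  (base case)
Concatenating: '1' + '0' + '1' + '0' + '1' + '1' + '1' + '1' + '0' + '0' = '1010111100'

1010111100


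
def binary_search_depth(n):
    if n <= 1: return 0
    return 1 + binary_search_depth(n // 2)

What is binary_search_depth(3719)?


3719 / 2 = 1859
1859 / 2 = 929
929 / 2 = 464
464 / 2 = 232
232 / 2 = 116
116 / 2 = 58
58 / 2 = 29
29 / 2 = 14
14 / 2 = 7
7 / 2 = 3
3 / 2 = 1
Reached 1 after 11 halvings

11


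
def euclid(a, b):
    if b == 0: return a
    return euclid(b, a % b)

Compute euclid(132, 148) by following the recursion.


euclid(132, 148) = euclid(148, 132)
euclid(148, 132) = euclid(132, 16)
euclid(132, 16) = euclid(16, 4)
euclid(16, 4) = euclid(4, 0)
euclid(4, 0) = 4  (base case)

4


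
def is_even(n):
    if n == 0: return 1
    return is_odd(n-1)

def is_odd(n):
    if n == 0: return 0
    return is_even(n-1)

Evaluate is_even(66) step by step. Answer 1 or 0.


is_even(66) = is_odd(65)
is_odd(65) = is_even(64)
is_even(64) = is_odd(63)
is_odd(63) = is_even(62)
is_even(62) = is_odd(61)
is_odd(61) = is_even(60)
is_even(60) = is_odd(59)
is_odd(59) = is_even(58)
is_even(58) = is_odd(57)
is_odd(57) = is_even(56)
is_even(56) = is_odd(55)
is_odd(55) = is_even(54)
is_even(54) = is_odd(53)
is_odd(53) = is_even(52)
is_even(52) = is_odd(51)
is_odd(51) = is_even(50)
is_even(50) = is_odd(49)
is_odd(49) = is_even(48)
is_even(48) = is_odd(47)
is_odd(47) = is_even(46)
is_even(46) = is_odd(45)
is_odd(45) = is_even(44)
is_even(44) = is_odd(43)
is_odd(43) = is_even(42)
is_even(42) = is_odd(41)
is_odd(41) = is_even(40)
is_even(40) = is_odd(39)
is_odd(39) = is_even(38)
is_even(38) = is_odd(37)
is_odd(37) = is_even(36)
is_even(36) = is_odd(35)
is_odd(35) = is_even(34)
is_even(34) = is_odd(33)
is_odd(33) = is_even(32)
is_even(32) = is_odd(31)
is_odd(31) = is_even(30)
is_even(30) = is_odd(29)
is_odd(29) = is_even(28)
is_even(28) = is_odd(27)
is_odd(27) = is_even(26)
is_even(26) = is_odd(25)
is_odd(25) = is_even(24)
is_even(24) = is_odd(23)
is_odd(23) = is_even(22)
is_even(22) = is_odd(21)
is_odd(21) = is_even(20)
is_even(20) = is_odd(19)
is_odd(19) = is_even(18)
is_even(18) = is_odd(17)
is_odd(17) = is_even(16)
is_even(16) = is_odd(15)
is_odd(15) = is_even(14)
is_even(14) = is_odd(13)
is_odd(13) = is_even(12)
is_even(12) = is_odd(11)
is_odd(11) = is_even(10)
is_even(10) = is_odd(9)
is_odd(9) = is_even(8)
is_even(8) = is_odd(7)
is_odd(7) = is_even(6)
is_even(6) = is_odd(5)
is_odd(5) = is_even(4)
is_even(4) = is_odd(3)
is_odd(3) = is_even(2)
is_even(2) = is_odd(1)
is_odd(1) = is_even(0)
is_even(0) = 1  (base case)
Result: 1

1


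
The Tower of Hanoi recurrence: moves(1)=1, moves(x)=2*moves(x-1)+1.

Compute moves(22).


moves(22) = 2 * moves(21) + 1
moves(21) = 2 * moves(20) + 1
moves(20) = 2 * moves(19) + 1
moves(19) = 2 * moves(18) + 1
moves(18) = 2 * moves(17) + 1
moves(17) = 2 * moves(16) + 1
moves(16) = 2 * moves(15) + 1
moves(15) = 2 * moves(14) + 1
moves(14) = 2 * moves(13) + 1
moves(13) = 2 * moves(12) + 1
moves(12) = 2 * moves(11) + 1
moves(11) = 2 * moves(10) + 1
moves(10) = 2 * moves(9) + 1
moves(9) = 2 * moves(8) + 1
moves(8) = 2 * moves(7) + 1
moves(7) = 2 * moves(6) + 1
moves(6) = 2 * moves(5) + 1
moves(5) = 2 * moves(4) + 1
moves(4) = 2 * moves(3) + 1
moves(3) = 2 * moves(2) + 1
moves(2) = 2 * moves(1) + 1
moves(1) = 1  (base case)
moves(2) = 2 * 1 + 1 = 3
moves(3) = 2 * 3 + 1 = 7
moves(4) = 2 * 7 + 1 = 15
moves(5) = 2 * 15 + 1 = 31
moves(6) = 2 * 31 + 1 = 63
moves(7) = 2 * 63 + 1 = 127
moves(8) = 2 * 127 + 1 = 255
moves(9) = 2 * 255 + 1 = 511
moves(10) = 2 * 511 + 1 = 1023
moves(11) = 2 * 1023 + 1 = 2047
moves(12) = 2 * 2047 + 1 = 4095
moves(13) = 2 * 4095 + 1 = 8191
moves(14) = 2 * 8191 + 1 = 16383
moves(15) = 2 * 16383 + 1 = 32767
moves(16) = 2 * 32767 + 1 = 65535
moves(17) = 2 * 65535 + 1 = 131071
moves(18) = 2 * 131071 + 1 = 262143
moves(19) = 2 * 262143 + 1 = 524287
moves(20) = 2 * 524287 + 1 = 1048575
moves(21) = 2 * 1048575 + 1 = 2097151
moves(22) = 2 * 2097151 + 1 = 4194303

4194303


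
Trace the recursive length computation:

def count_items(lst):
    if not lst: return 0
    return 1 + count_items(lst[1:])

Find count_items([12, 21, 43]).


count_items([12, 21, 43]) = 1 + count_items([21, 43])
count_items([21, 43]) = 1 + count_items([43])
count_items([43]) = 1 + count_items([])
count_items([]) = 0  (base case)
Unwinding: 1 + 1 + 1 + 0 = 3

3


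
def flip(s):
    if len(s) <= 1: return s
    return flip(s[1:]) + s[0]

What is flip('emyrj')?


flip('emyrj') = flip('myrj') + 'e'
flip('myrj') = flip('yrj') + 'm'
flip('yrj') = flip('rj') + 'y'
flip('rj') = flip('j') + 'r'
flip('j') = 'j'  (base case)
Concatenating: 'j' + 'r' + 'y' + 'm' + 'e' = 'jryme'

jryme


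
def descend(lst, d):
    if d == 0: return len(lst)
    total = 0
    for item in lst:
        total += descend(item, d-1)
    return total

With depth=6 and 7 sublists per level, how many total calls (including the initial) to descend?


At depth 0 (root): 1 call
At depth 1: each of 1 parents calls descend on 7 children = 7 calls
At depth 2: each of 7 parents calls descend on 7 children = 49 calls
At depth 3: each of 49 parents calls descend on 7 children = 343 calls
At depth 4: each of 343 parents calls descend on 7 children = 2401 calls
At depth 5: each of 2401 parents calls descend on 7 children = 16807 calls
At depth 6: each of 16807 parents calls descend on 7 children = 117649 calls
Total: 1 + 7 + 49 + 343 + 2401 + 16807 + 117649 = 137257

137257


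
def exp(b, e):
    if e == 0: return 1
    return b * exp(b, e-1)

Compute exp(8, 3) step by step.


exp(8, 3)
= 8 * exp(8, 2)
= 8 * 8 * exp(8, 1)
= 8 * 8 * 8 * exp(8, 0)
= 8 * 8 * 8 * 1
= 512

512


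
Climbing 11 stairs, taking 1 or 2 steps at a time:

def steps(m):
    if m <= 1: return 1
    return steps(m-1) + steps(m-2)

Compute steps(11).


Building up from base cases:
steps(0) = 1
steps(1) = 1
steps(2) = steps(1) + steps(0) = 1 + 1 = 2
steps(3) = steps(2) + steps(1) = 2 + 1 = 3
steps(4) = steps(3) + steps(2) = 3 + 2 = 5
steps(5) = steps(4) + steps(3) = 5 + 3 = 8
steps(6) = steps(5) + steps(4) = 8 + 5 = 13
steps(7) = steps(6) + steps(5) = 13 + 8 = 21
steps(8) = steps(7) + steps(6) = 21 + 13 = 34
steps(9) = steps(8) + steps(7) = 34 + 21 = 55
steps(10) = steps(9) + steps(8) = 55 + 34 = 89
steps(11) = steps(10) + steps(9) = 89 + 55 = 144

144


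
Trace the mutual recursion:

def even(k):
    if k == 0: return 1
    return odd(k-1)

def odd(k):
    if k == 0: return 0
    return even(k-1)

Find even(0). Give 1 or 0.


even(0) = 1  (base case)
Result: 1

1


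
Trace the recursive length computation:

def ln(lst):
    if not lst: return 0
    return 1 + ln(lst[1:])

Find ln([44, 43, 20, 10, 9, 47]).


ln([44, 43, 20, 10, 9, 47]) = 1 + ln([43, 20, 10, 9, 47])
ln([43, 20, 10, 9, 47]) = 1 + ln([20, 10, 9, 47])
ln([20, 10, 9, 47]) = 1 + ln([10, 9, 47])
ln([10, 9, 47]) = 1 + ln([9, 47])
ln([9, 47]) = 1 + ln([47])
ln([47]) = 1 + ln([])
ln([]) = 0  (base case)
Unwinding: 1 + 1 + 1 + 1 + 1 + 1 + 0 = 6

6


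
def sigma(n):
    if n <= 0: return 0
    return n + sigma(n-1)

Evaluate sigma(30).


sigma(30)
= 30 + 29 + 28 + 27 + 26 + 25 + 24 + 23 + 22 + 21 + 20 + 19 + 18 + 17 + 16 + 15 + 14 + 13 + 12 + 11 + 10 + 9 + 8 + 7 + 6 + 5 + 4 + 3 + 2 + 1 + sigma(0)
= 30 + 29 + 28 + 27 + 26 + 25 + 24 + 23 + 22 + 21 + 20 + 19 + 18 + 17 + 16 + 15 + 14 + 13 + 12 + 11 + 10 + 9 + 8 + 7 + 6 + 5 + 4 + 3 + 2 + 1 + 0
= 465

465


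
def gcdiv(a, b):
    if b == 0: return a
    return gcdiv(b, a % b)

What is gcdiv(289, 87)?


gcdiv(289, 87) = gcdiv(87, 28)
gcdiv(87, 28) = gcdiv(28, 3)
gcdiv(28, 3) = gcdiv(3, 1)
gcdiv(3, 1) = gcdiv(1, 0)
gcdiv(1, 0) = 1  (base case)

1


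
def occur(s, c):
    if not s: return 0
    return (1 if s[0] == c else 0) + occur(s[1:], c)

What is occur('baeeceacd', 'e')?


s[0]='b' != 'e' -> 0
s[0]='a' != 'e' -> 0
s[0]='e' == 'e' -> 1
s[0]='e' == 'e' -> 1
s[0]='c' != 'e' -> 0
s[0]='e' == 'e' -> 1
s[0]='a' != 'e' -> 0
s[0]='c' != 'e' -> 0
s[0]='d' != 'e' -> 0
Sum: 0 + 0 + 1 + 1 + 0 + 1 + 0 + 0 + 0 = 3

3


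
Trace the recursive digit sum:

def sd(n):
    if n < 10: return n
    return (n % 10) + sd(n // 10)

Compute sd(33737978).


sd(33737978) = 8 + sd(3373797)
sd(3373797) = 7 + sd(337379)
sd(337379) = 9 + sd(33737)
sd(33737) = 7 + sd(3373)
sd(3373) = 3 + sd(337)
sd(337) = 7 + sd(33)
sd(33) = 3 + sd(3)
sd(3) = 3  (base case)
Total: 8 + 7 + 9 + 7 + 3 + 7 + 3 + 3 = 47

47


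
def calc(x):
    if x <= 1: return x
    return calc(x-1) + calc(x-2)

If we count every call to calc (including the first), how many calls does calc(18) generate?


Let C(n) = total calls for calc(n)
C(0) = 1, C(1) = 1
C(2) = 1 + C(1) + C(0) = 1 + 1 + 1 = 3
C(3) = 1 + C(2) + C(1) = 1 + 3 + 1 = 5
C(4) = 1 + C(3) + C(2) = 1 + 5 + 3 = 9
C(5) = 1 + C(4) + C(3) = 1 + 9 + 5 = 15
C(6) = 1 + C(5) + C(4) = 1 + 15 + 9 = 25
C(7) = 1 + C(6) + C(5) = 1 + 25 + 15 = 41
C(8) = 1 + C(7) + C(6) = 1 + 41 + 25 = 67
C(9) = 1 + C(8) + C(7) = 1 + 67 + 41 = 109
C(10) = 1 + C(9) + C(8) = 1 + 109 + 67 = 177
C(11) = 1 + C(10) + C(9) = 1 + 177 + 109 = 287
C(12) = 1 + C(11) + C(10) = 1 + 287 + 177 = 465
C(13) = 1 + C(12) + C(11) = 1 + 465 + 287 = 753
C(14) = 1 + C(13) + C(12) = 1 + 753 + 465 = 1219
C(15) = 1 + C(14) + C(13) = 1 + 1219 + 753 = 1973
C(16) = 1 + C(15) + C(14) = 1 + 1973 + 1219 = 3193
C(17) = 1 + C(16) + C(15) = 1 + 3193 + 1973 = 5167
C(18) = 1 + C(17) + C(16) = 1 + 5167 + 3193 = 8361

8361


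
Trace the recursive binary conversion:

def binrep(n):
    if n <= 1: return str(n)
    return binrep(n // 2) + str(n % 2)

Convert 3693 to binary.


binrep(3693) = binrep(1846) + '1'
binrep(1846) = binrep(923) + '0'
binrep(923) = binrep(461) + '1'
binrep(461) = binrep(230) + '1'
binrep(230) = binrep(115) + '0'
binrep(115) = binrep(57) + '1'
binrep(57) = binrep(28) + '1'
binrep(28) = binrep(14) + '0'
binrep(14) = binrep(7) + '0'
binrep(7) = binrep(3) + '1'
binrep(3) = binrep(1) + '1'
binrep(1) = '1'  (base case)
Concatenating: '1' + '1' + '1' + '0' + '0' + '1' + '1' + '0' + '1' + '1' + '0' + '1' = '111001101101'

111001101101


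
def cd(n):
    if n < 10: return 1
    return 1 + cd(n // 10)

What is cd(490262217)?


cd(490262217) = 1 + cd(49026221)
cd(49026221) = 1 + cd(4902622)
cd(4902622) = 1 + cd(490262)
cd(490262) = 1 + cd(49026)
cd(49026) = 1 + cd(4902)
cd(4902) = 1 + cd(490)
cd(490) = 1 + cd(49)
cd(49) = 1 + cd(4)
cd(4) = 1  (base case: 4 < 10)
Unwinding: 1 + 1 + 1 + 1 + 1 + 1 + 1 + 1 + 1 = 9

9


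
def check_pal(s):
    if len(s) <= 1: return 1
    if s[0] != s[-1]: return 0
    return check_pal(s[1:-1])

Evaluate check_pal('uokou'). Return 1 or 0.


check_pal('uokou'): s[0]='u' == s[-1]='u' -> check check_pal('oko')
check_pal('oko'): s[0]='o' == s[-1]='o' -> check check_pal('k')
check_pal('k'): len <= 1 -> return 1  (base case)
Result: 1 (palindrome)

1


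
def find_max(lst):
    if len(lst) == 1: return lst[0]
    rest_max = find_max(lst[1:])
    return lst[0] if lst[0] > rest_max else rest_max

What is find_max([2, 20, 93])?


find_max([2, 20, 93]): compare 2 with find_max([20, 93])
find_max([20, 93]): compare 20 with find_max([93])
find_max([93]) = 93  (base case)
Compare 20 with 93 -> 93
Compare 2 with 93 -> 93

93


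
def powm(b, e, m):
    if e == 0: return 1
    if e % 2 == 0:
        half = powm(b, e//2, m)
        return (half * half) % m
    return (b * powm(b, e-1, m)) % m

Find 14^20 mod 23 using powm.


powm(14, 20, 23): e is even, compute powm(14, 10, 23)
  powm(14, 10, 23): e is even, compute powm(14, 5, 23)
    powm(14, 5, 23): e is odd, compute powm(14, 4, 23)
      powm(14, 4, 23): e is even, compute powm(14, 2, 23)
        powm(14, 2, 23): e is even, compute powm(14, 1, 23)
          powm(14, 1, 23): e is odd, compute powm(14, 0, 23)
          powm(14, 0, 23) = 1
          (14 * 1) % 23 = 14
        half=14, (14*14) % 23 = 12
      half=12, (12*12) % 23 = 6
    (14 * 6) % 23 = 15
  half=15, (15*15) % 23 = 18
half=18, (18*18) % 23 = 2

2


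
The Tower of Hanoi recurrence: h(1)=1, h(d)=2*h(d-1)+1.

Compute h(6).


h(6) = 2 * h(5) + 1
h(5) = 2 * h(4) + 1
h(4) = 2 * h(3) + 1
h(3) = 2 * h(2) + 1
h(2) = 2 * h(1) + 1
h(1) = 1  (base case)
h(2) = 2 * 1 + 1 = 3
h(3) = 2 * 3 + 1 = 7
h(4) = 2 * 7 + 1 = 15
h(5) = 2 * 15 + 1 = 31
h(6) = 2 * 31 + 1 = 63

63


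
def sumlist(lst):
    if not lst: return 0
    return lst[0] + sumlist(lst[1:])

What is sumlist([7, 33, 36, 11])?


sumlist([7, 33, 36, 11]) = 7 + sumlist([33, 36, 11])
sumlist([33, 36, 11]) = 33 + sumlist([36, 11])
sumlist([36, 11]) = 36 + sumlist([11])
sumlist([11]) = 11 + sumlist([])
sumlist([]) = 0  (base case)
Total: 7 + 33 + 36 + 11 + 0 = 87

87


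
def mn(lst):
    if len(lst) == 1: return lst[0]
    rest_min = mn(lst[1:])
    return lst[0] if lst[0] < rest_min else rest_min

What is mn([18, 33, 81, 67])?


mn([18, 33, 81, 67]): compare 18 with mn([33, 81, 67])
mn([33, 81, 67]): compare 33 with mn([81, 67])
mn([81, 67]): compare 81 with mn([67])
mn([67]) = 67  (base case)
Compare 81 with 67 -> 67
Compare 33 with 67 -> 33
Compare 18 with 33 -> 18

18


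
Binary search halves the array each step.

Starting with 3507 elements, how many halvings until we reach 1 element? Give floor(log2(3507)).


3507 / 2 = 1753
1753 / 2 = 876
876 / 2 = 438
438 / 2 = 219
219 / 2 = 109
109 / 2 = 54
54 / 2 = 27
27 / 2 = 13
13 / 2 = 6
6 / 2 = 3
3 / 2 = 1
Reached 1 after 11 halvings

11


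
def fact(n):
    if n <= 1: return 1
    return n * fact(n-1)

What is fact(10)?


fact(10)
= 10 * fact(9)
= 10 * 9 * fact(8)
= 10 * 9 * 8 * fact(7)
= 10 * 9 * 8 * 7 * fact(6)
= 10 * 9 * 8 * 7 * 6 * fact(5)
= 10 * 9 * 8 * 7 * 6 * 5 * fact(4)
= 10 * 9 * 8 * 7 * 6 * 5 * 4 * fact(3)
= 10 * 9 * 8 * 7 * 6 * 5 * 4 * 3 * fact(2)
= 10 * 9 * 8 * 7 * 6 * 5 * 4 * 3 * 2 * fact(1)
= 10 * 9 * 8 * 7 * 6 * 5 * 4 * 3 * 2 * 1
= 3628800

3628800


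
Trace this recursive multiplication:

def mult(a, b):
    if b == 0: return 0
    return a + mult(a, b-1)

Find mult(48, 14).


mult(48, 14) = 48 + mult(48, 13)
mult(48, 13) = 48 + mult(48, 12)
mult(48, 12) = 48 + mult(48, 11)
mult(48, 11) = 48 + mult(48, 10)
mult(48, 10) = 48 + mult(48, 9)
mult(48, 9) = 48 + mult(48, 8)
mult(48, 8) = 48 + mult(48, 7)
mult(48, 7) = 48 + mult(48, 6)
mult(48, 6) = 48 + mult(48, 5)
mult(48, 5) = 48 + mult(48, 4)
mult(48, 4) = 48 + mult(48, 3)
mult(48, 3) = 48 + mult(48, 2)
mult(48, 2) = 48 + mult(48, 1)
mult(48, 1) = 48 + mult(48, 0)
mult(48, 0) = 0  (base case)
Total: 48 + 48 + 48 + 48 + 48 + 48 + 48 + 48 + 48 + 48 + 48 + 48 + 48 + 48 + 0 = 672

672


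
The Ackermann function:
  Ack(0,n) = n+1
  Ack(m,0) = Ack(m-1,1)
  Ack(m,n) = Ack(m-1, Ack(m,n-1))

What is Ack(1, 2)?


Ack(1, 2) = Ack(0, Ack(1, 1))
  Ack(1, 1) = Ack(0, Ack(1, 0))
    Ack(1, 0) = Ack(0, 1)
      Ack(0, 1) = 2
    = Ack(0, 2)
    Ack(0, 2) = 3
  = Ack(0, 3)
  Ack(0, 3) = 4
Result: Ack(1, 2) = 4

4


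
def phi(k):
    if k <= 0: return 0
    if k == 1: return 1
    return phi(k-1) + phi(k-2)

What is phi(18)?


Computing phi(18) bottom-up:
phi(0) = 0
phi(1) = 1
phi(2) = phi(1) + phi(0) = 1 + 0 = 1
phi(3) = phi(2) + phi(1) = 1 + 1 = 2
phi(4) = phi(3) + phi(2) = 2 + 1 = 3
phi(5) = phi(4) + phi(3) = 3 + 2 = 5
phi(6) = phi(5) + phi(4) = 5 + 3 = 8
phi(7) = phi(6) + phi(5) = 8 + 5 = 13
phi(8) = phi(7) + phi(6) = 13 + 8 = 21
phi(9) = phi(8) + phi(7) = 21 + 13 = 34
phi(10) = phi(9) + phi(8) = 34 + 21 = 55
phi(11) = phi(10) + phi(9) = 55 + 34 = 89
phi(12) = phi(11) + phi(10) = 89 + 55 = 144
phi(13) = phi(12) + phi(11) = 144 + 89 = 233
phi(14) = phi(13) + phi(12) = 233 + 144 = 377
phi(15) = phi(14) + phi(13) = 377 + 233 = 610
phi(16) = phi(15) + phi(14) = 610 + 377 = 987
phi(17) = phi(16) + phi(15) = 987 + 610 = 1597
phi(18) = phi(17) + phi(16) = 1597 + 987 = 2584

2584


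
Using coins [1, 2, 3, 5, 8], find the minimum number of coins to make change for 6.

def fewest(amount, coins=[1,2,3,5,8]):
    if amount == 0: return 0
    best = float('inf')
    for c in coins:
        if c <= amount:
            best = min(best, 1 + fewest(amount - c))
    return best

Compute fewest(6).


Building up with DP:
fewest(0) = 0
fewest(1) = min(1+fewest(0)=1+0=1) = 1
fewest(2) = min(1+fewest(1)=1+1=2, 1+fewest(0)=1+0=1) = 1
fewest(3) = min(1+fewest(2)=1+1=2, 1+fewest(1)=1+1=2, 1+fewest(0)=1+0=1) = 1
fewest(4) = min(1+fewest(3)=1+1=2, 1+fewest(2)=1+1=2, 1+fewest(1)=1+1=2) = 2
fewest(5) = min(1+fewest(4)=1+2=3, 1+fewest(3)=1+1=2, 1+fewest(2)=1+1=2, 1+fewest(0)=1+0=1) = 1
fewest(6) = min(1+fewest(5)=1+1=2, 1+fewest(4)=1+2=3, 1+fewest(3)=1+1=2, 1+fewest(1)=1+1=2) = 2

2


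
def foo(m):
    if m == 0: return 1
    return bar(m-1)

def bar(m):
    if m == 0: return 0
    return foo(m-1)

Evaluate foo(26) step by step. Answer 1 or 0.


foo(26) = bar(25)
bar(25) = foo(24)
foo(24) = bar(23)
bar(23) = foo(22)
foo(22) = bar(21)
bar(21) = foo(20)
foo(20) = bar(19)
bar(19) = foo(18)
foo(18) = bar(17)
bar(17) = foo(16)
foo(16) = bar(15)
bar(15) = foo(14)
foo(14) = bar(13)
bar(13) = foo(12)
foo(12) = bar(11)
bar(11) = foo(10)
foo(10) = bar(9)
bar(9) = foo(8)
foo(8) = bar(7)
bar(7) = foo(6)
foo(6) = bar(5)
bar(5) = foo(4)
foo(4) = bar(3)
bar(3) = foo(2)
foo(2) = bar(1)
bar(1) = foo(0)
foo(0) = 1  (base case)
Result: 1

1


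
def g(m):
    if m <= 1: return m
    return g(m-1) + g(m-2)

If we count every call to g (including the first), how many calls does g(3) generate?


Let C(n) = total calls for g(n)
C(0) = 1, C(1) = 1
C(2) = 1 + C(1) + C(0) = 1 + 1 + 1 = 3
C(3) = 1 + C(2) + C(1) = 1 + 3 + 1 = 5

5


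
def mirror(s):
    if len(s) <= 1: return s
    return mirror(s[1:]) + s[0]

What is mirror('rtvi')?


mirror('rtvi') = mirror('tvi') + 'r'
mirror('tvi') = mirror('vi') + 't'
mirror('vi') = mirror('i') + 'v'
mirror('i') = 'i'  (base case)
Concatenating: 'i' + 'v' + 't' + 'r' = 'ivtr'

ivtr


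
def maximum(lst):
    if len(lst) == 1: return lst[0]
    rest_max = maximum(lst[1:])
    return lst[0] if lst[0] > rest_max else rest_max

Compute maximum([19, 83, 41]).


maximum([19, 83, 41]): compare 19 with maximum([83, 41])
maximum([83, 41]): compare 83 with maximum([41])
maximum([41]) = 41  (base case)
Compare 83 with 41 -> 83
Compare 19 with 83 -> 83

83


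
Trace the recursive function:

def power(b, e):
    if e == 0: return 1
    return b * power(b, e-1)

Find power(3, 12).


power(3, 12)
= 3 * power(3, 11)
= 3 * 3 * power(3, 10)
= 3 * 3 * 3 * power(3, 9)
= 3 * 3 * 3 * 3 * power(3, 8)
= 3 * 3 * 3 * 3 * 3 * power(3, 7)
= 3 * 3 * 3 * 3 * 3 * 3 * power(3, 6)
= 3 * 3 * 3 * 3 * 3 * 3 * 3 * power(3, 5)
= 3 * 3 * 3 * 3 * 3 * 3 * 3 * 3 * power(3, 4)
= 3 * 3 * 3 * 3 * 3 * 3 * 3 * 3 * 3 * power(3, 3)
= 3 * 3 * 3 * 3 * 3 * 3 * 3 * 3 * 3 * 3 * power(3, 2)
= 3 * 3 * 3 * 3 * 3 * 3 * 3 * 3 * 3 * 3 * 3 * power(3, 1)
= 3 * 3 * 3 * 3 * 3 * 3 * 3 * 3 * 3 * 3 * 3 * 3 * power(3, 0)
= 3 * 3 * 3 * 3 * 3 * 3 * 3 * 3 * 3 * 3 * 3 * 3 * 1
= 531441

531441


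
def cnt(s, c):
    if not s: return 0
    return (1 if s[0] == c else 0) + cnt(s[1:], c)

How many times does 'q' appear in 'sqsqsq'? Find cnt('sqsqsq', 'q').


s[0]='s' != 'q' -> 0
s[0]='q' == 'q' -> 1
s[0]='s' != 'q' -> 0
s[0]='q' == 'q' -> 1
s[0]='s' != 'q' -> 0
s[0]='q' == 'q' -> 1
Sum: 0 + 1 + 0 + 1 + 0 + 1 = 3

3


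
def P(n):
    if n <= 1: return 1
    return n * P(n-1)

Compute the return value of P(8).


P(8)
= 8 * P(7)
= 8 * 7 * P(6)
= 8 * 7 * 6 * P(5)
= 8 * 7 * 6 * 5 * P(4)
= 8 * 7 * 6 * 5 * 4 * P(3)
= 8 * 7 * 6 * 5 * 4 * 3 * P(2)
= 8 * 7 * 6 * 5 * 4 * 3 * 2 * P(1)
= 8 * 7 * 6 * 5 * 4 * 3 * 2 * 1
= 40320

40320


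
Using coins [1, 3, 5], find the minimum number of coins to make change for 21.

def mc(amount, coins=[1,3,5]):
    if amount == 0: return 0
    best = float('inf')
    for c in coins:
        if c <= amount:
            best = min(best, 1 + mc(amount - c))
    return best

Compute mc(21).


Building up with DP:
mc(0) = 0
mc(1) = min(1+mc(0)=1+0=1) = 1
mc(2) = min(1+mc(1)=1+1=2) = 2
mc(3) = min(1+mc(2)=1+2=3, 1+mc(0)=1+0=1) = 1
mc(4) = min(1+mc(3)=1+1=2, 1+mc(1)=1+1=2) = 2
mc(5) = min(1+mc(4)=1+2=3, 1+mc(2)=1+2=3, 1+mc(0)=1+0=1) = 1
mc(6) = min(1+mc(5)=1+1=2, 1+mc(3)=1+1=2, 1+mc(1)=1+1=2) = 2
mc(7) = min(1+mc(6)=1+2=3, 1+mc(4)=1+2=3, 1+mc(2)=1+2=3) = 3
mc(8) = min(1+mc(7)=1+3=4, 1+mc(5)=1+1=2, 1+mc(3)=1+1=2) = 2
mc(9) = min(1+mc(8)=1+2=3, 1+mc(6)=1+2=3, 1+mc(4)=1+2=3) = 3
mc(10) = min(1+mc(9)=1+3=4, 1+mc(7)=1+3=4, 1+mc(5)=1+1=2) = 2
mc(11) = min(1+mc(10)=1+2=3, 1+mc(8)=1+2=3, 1+mc(6)=1+2=3) = 3
mc(12) = min(1+mc(11)=1+3=4, 1+mc(9)=1+3=4, 1+mc(7)=1+3=4) = 4
mc(13) = min(1+mc(12)=1+4=5, 1+mc(10)=1+2=3, 1+mc(8)=1+2=3) = 3
mc(14) = min(1+mc(13)=1+3=4, 1+mc(11)=1+3=4, 1+mc(9)=1+3=4) = 4
mc(15) = min(1+mc(14)=1+4=5, 1+mc(12)=1+4=5, 1+mc(10)=1+2=3) = 3
mc(16) = min(1+mc(15)=1+3=4, 1+mc(13)=1+3=4, 1+mc(11)=1+3=4) = 4
mc(17) = min(1+mc(16)=1+4=5, 1+mc(14)=1+4=5, 1+mc(12)=1+4=5) = 5
mc(18) = min(1+mc(17)=1+5=6, 1+mc(15)=1+3=4, 1+mc(13)=1+3=4) = 4
mc(19) = min(1+mc(18)=1+4=5, 1+mc(16)=1+4=5, 1+mc(14)=1+4=5) = 5
mc(20) = min(1+mc(19)=1+5=6, 1+mc(17)=1+5=6, 1+mc(15)=1+3=4) = 4
mc(21) = min(1+mc(20)=1+4=5, 1+mc(18)=1+4=5, 1+mc(16)=1+4=5) = 5

5


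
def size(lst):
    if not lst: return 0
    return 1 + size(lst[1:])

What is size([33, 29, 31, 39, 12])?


size([33, 29, 31, 39, 12]) = 1 + size([29, 31, 39, 12])
size([29, 31, 39, 12]) = 1 + size([31, 39, 12])
size([31, 39, 12]) = 1 + size([39, 12])
size([39, 12]) = 1 + size([12])
size([12]) = 1 + size([])
size([]) = 0  (base case)
Unwinding: 1 + 1 + 1 + 1 + 1 + 0 = 5

5


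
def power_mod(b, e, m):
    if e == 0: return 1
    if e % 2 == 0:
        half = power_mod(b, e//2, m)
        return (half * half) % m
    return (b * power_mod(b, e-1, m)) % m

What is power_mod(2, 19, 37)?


power_mod(2, 19, 37): e is odd, compute power_mod(2, 18, 37)
  power_mod(2, 18, 37): e is even, compute power_mod(2, 9, 37)
    power_mod(2, 9, 37): e is odd, compute power_mod(2, 8, 37)
      power_mod(2, 8, 37): e is even, compute power_mod(2, 4, 37)
        power_mod(2, 4, 37): e is even, compute power_mod(2, 2, 37)
          power_mod(2, 2, 37): e is even, compute power_mod(2, 1, 37)
          power_mod(2, 1, 37): e is odd, compute power_mod(2, 0, 37)
          power_mod(2, 0, 37) = 1
          (2 * 1) % 37 = 2
          half=2, (2*2) % 37 = 4
        half=4, (4*4) % 37 = 16
      half=16, (16*16) % 37 = 34
    (2 * 34) % 37 = 31
  half=31, (31*31) % 37 = 36
(2 * 36) % 37 = 35

35


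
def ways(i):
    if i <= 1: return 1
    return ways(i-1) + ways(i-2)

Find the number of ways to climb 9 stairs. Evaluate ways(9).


Building up from base cases:
ways(0) = 1
ways(1) = 1
ways(2) = ways(1) + ways(0) = 1 + 1 = 2
ways(3) = ways(2) + ways(1) = 2 + 1 = 3
ways(4) = ways(3) + ways(2) = 3 + 2 = 5
ways(5) = ways(4) + ways(3) = 5 + 3 = 8
ways(6) = ways(5) + ways(4) = 8 + 5 = 13
ways(7) = ways(6) + ways(5) = 13 + 8 = 21
ways(8) = ways(7) + ways(6) = 21 + 13 = 34
ways(9) = ways(8) + ways(7) = 34 + 21 = 55

55


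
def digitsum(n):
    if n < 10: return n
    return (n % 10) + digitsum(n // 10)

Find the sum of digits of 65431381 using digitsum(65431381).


digitsum(65431381) = 1 + digitsum(6543138)
digitsum(6543138) = 8 + digitsum(654313)
digitsum(654313) = 3 + digitsum(65431)
digitsum(65431) = 1 + digitsum(6543)
digitsum(6543) = 3 + digitsum(654)
digitsum(654) = 4 + digitsum(65)
digitsum(65) = 5 + digitsum(6)
digitsum(6) = 6  (base case)
Total: 1 + 8 + 3 + 1 + 3 + 4 + 5 + 6 = 31

31


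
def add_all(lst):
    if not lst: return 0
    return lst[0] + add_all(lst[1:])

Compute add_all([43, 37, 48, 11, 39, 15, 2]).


add_all([43, 37, 48, 11, 39, 15, 2]) = 43 + add_all([37, 48, 11, 39, 15, 2])
add_all([37, 48, 11, 39, 15, 2]) = 37 + add_all([48, 11, 39, 15, 2])
add_all([48, 11, 39, 15, 2]) = 48 + add_all([11, 39, 15, 2])
add_all([11, 39, 15, 2]) = 11 + add_all([39, 15, 2])
add_all([39, 15, 2]) = 39 + add_all([15, 2])
add_all([15, 2]) = 15 + add_all([2])
add_all([2]) = 2 + add_all([])
add_all([]) = 0  (base case)
Total: 43 + 37 + 48 + 11 + 39 + 15 + 2 + 0 = 195

195


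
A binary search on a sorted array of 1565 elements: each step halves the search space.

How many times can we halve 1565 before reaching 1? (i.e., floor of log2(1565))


1565 / 2 = 782
782 / 2 = 391
391 / 2 = 195
195 / 2 = 97
97 / 2 = 48
48 / 2 = 24
24 / 2 = 12
12 / 2 = 6
6 / 2 = 3
3 / 2 = 1
Reached 1 after 10 halvings

10


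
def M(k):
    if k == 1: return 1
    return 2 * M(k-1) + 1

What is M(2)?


M(2) = 2 * M(1) + 1
M(1) = 1  (base case)
M(2) = 2 * 1 + 1 = 3

3


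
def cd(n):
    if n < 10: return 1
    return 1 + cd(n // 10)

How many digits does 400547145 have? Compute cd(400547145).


cd(400547145) = 1 + cd(40054714)
cd(40054714) = 1 + cd(4005471)
cd(4005471) = 1 + cd(400547)
cd(400547) = 1 + cd(40054)
cd(40054) = 1 + cd(4005)
cd(4005) = 1 + cd(400)
cd(400) = 1 + cd(40)
cd(40) = 1 + cd(4)
cd(4) = 1  (base case: 4 < 10)
Unwinding: 1 + 1 + 1 + 1 + 1 + 1 + 1 + 1 + 1 = 9

9


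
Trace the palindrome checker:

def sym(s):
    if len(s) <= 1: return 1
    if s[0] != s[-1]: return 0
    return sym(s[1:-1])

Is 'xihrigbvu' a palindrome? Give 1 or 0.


sym('xihrigbvu'): s[0]='x' != s[-1]='u' -> return 0
Result: 0 (not a palindrome)

0


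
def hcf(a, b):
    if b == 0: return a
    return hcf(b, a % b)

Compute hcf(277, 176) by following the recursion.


hcf(277, 176) = hcf(176, 101)
hcf(176, 101) = hcf(101, 75)
hcf(101, 75) = hcf(75, 26)
hcf(75, 26) = hcf(26, 23)
hcf(26, 23) = hcf(23, 3)
hcf(23, 3) = hcf(3, 2)
hcf(3, 2) = hcf(2, 1)
hcf(2, 1) = hcf(1, 0)
hcf(1, 0) = 1  (base case)

1


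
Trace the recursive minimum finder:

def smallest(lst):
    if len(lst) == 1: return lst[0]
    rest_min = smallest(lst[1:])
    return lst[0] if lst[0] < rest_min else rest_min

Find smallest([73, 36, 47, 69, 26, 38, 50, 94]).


smallest([73, 36, 47, 69, 26, 38, 50, 94]): compare 73 with smallest([36, 47, 69, 26, 38, 50, 94])
smallest([36, 47, 69, 26, 38, 50, 94]): compare 36 with smallest([47, 69, 26, 38, 50, 94])
smallest([47, 69, 26, 38, 50, 94]): compare 47 with smallest([69, 26, 38, 50, 94])
smallest([69, 26, 38, 50, 94]): compare 69 with smallest([26, 38, 50, 94])
smallest([26, 38, 50, 94]): compare 26 with smallest([38, 50, 94])
smallest([38, 50, 94]): compare 38 with smallest([50, 94])
smallest([50, 94]): compare 50 with smallest([94])
smallest([94]) = 94  (base case)
Compare 50 with 94 -> 50
Compare 38 with 50 -> 38
Compare 26 with 38 -> 26
Compare 69 with 26 -> 26
Compare 47 with 26 -> 26
Compare 36 with 26 -> 26
Compare 73 with 26 -> 26

26


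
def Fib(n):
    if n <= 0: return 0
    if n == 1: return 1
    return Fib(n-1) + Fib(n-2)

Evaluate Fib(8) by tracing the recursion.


Computing Fib(8) bottom-up:
Fib(0) = 0
Fib(1) = 1
Fib(2) = Fib(1) + Fib(0) = 1 + 0 = 1
Fib(3) = Fib(2) + Fib(1) = 1 + 1 = 2
Fib(4) = Fib(3) + Fib(2) = 2 + 1 = 3
Fib(5) = Fib(4) + Fib(3) = 3 + 2 = 5
Fib(6) = Fib(5) + Fib(4) = 5 + 3 = 8
Fib(7) = Fib(6) + Fib(5) = 8 + 5 = 13
Fib(8) = Fib(7) + Fib(6) = 13 + 8 = 21

21


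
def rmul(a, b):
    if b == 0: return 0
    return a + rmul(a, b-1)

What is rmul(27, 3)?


rmul(27, 3) = 27 + rmul(27, 2)
rmul(27, 2) = 27 + rmul(27, 1)
rmul(27, 1) = 27 + rmul(27, 0)
rmul(27, 0) = 0  (base case)
Total: 27 + 27 + 27 + 0 = 81

81


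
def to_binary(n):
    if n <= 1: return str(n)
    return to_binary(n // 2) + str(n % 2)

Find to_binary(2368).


to_binary(2368) = to_binary(1184) + '0'
to_binary(1184) = to_binary(592) + '0'
to_binary(592) = to_binary(296) + '0'
to_binary(296) = to_binary(148) + '0'
to_binary(148) = to_binary(74) + '0'
to_binary(74) = to_binary(37) + '0'
to_binary(37) = to_binary(18) + '1'
to_binary(18) = to_binary(9) + '0'
to_binary(9) = to_binary(4) + '1'
to_binary(4) = to_binary(2) + '0'
to_binary(2) = to_binary(1) + '0'
to_binary(1) = '1'  (base case)
Concatenating: '1' + '0' + '0' + '1' + '0' + '1' + '0' + '0' + '0' + '0' + '0' + '0' = '100101000000'

100101000000


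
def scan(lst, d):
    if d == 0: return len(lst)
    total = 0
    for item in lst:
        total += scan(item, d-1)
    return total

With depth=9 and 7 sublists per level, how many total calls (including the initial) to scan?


At depth 0 (root): 1 call
At depth 1: each of 1 parents calls scan on 7 children = 7 calls
At depth 2: each of 7 parents calls scan on 7 children = 49 calls
At depth 3: each of 49 parents calls scan on 7 children = 343 calls
At depth 4: each of 343 parents calls scan on 7 children = 2401 calls
At depth 5: each of 2401 parents calls scan on 7 children = 16807 calls
At depth 6: each of 16807 parents calls scan on 7 children = 117649 calls
At depth 7: each of 117649 parents calls scan on 7 children = 823543 calls
At depth 8: each of 823543 parents calls scan on 7 children = 5764801 calls
At depth 9: each of 5764801 parents calls scan on 7 children = 40353607 calls
Total: 1 + 7 + 49 + 343 + 2401 + 16807 + 117649 + 823543 + 5764801 + 40353607 = 47079208

47079208


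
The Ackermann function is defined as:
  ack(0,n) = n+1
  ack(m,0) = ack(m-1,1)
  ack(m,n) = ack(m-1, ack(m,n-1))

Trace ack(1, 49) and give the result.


ack(1, 49) = ack(0, ack(1, 48))
  ack(1, 48) = ack(0, ack(1, 47))
    ack(1, 47) = ack(0, ack(1, 46))
      ack(1, 46) = ack(0, ack(1, 45))
        ack(1, 45) = ack(0, ack(1, 44))
          ack(1, 44) = ack(0, ack(1, 43))
          ack(1, 43) = ack(0, ack(1, 42))
          ack(1, 42) = ack(0, ack(1, 41))
          ack(1, 41) = ack(0, ack(1, 40))
          ack(1, 40) = ack(0, ack(1, 39))
          ack(1, 39) = ack(0, ack(1, 38))
          ack(1, 38) = ack(0, ack(1, 37))
          ack(1, 37) = ack(0, ack(1, 36))
          ack(1, 36) = ack(0, ack(1, 35))
          ack(1, 35) = ack(0, ack(1, 34))
          ack(1, 34) = ack(0, ack(1, 33))
          ack(1, 33) = ack(0, ack(1, 32))
          ack(1, 32) = ack(0, ack(1, 31))
          ack(1, 31) = ack(0, ack(1, 30))
          ack(1, 30) = ack(0, ack(1, 29))
          ack(1, 29) = ack(0, ack(1, 28))
          ack(1, 28) = ack(0, ack(1, 27))
          ack(1, 27) = ack(0, ack(1, 26))
          ack(1, 26) = ack(0, ack(1, 25))
          ack(1, 25) = ack(0, ack(1, 24))
... (trace truncated)
Result: ack(1, 49) = 51

51


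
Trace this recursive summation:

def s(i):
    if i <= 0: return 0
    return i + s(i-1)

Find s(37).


s(37)
= 37 + 36 + 35 + 34 + 33 + 32 + 31 + 30 + 29 + 28 + 27 + 26 + 25 + 24 + 23 + 22 + 21 + 20 + 19 + 18 + 17 + 16 + 15 + 14 + 13 + 12 + 11 + 10 + 9 + 8 + 7 + 6 + 5 + 4 + 3 + 2 + 1 + s(0)
= 37 + 36 + 35 + 34 + 33 + 32 + 31 + 30 + 29 + 28 + 27 + 26 + 25 + 24 + 23 + 22 + 21 + 20 + 19 + 18 + 17 + 16 + 15 + 14 + 13 + 12 + 11 + 10 + 9 + 8 + 7 + 6 + 5 + 4 + 3 + 2 + 1 + 0
= 703

703


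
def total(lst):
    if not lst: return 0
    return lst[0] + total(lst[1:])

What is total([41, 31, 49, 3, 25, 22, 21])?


total([41, 31, 49, 3, 25, 22, 21]) = 41 + total([31, 49, 3, 25, 22, 21])
total([31, 49, 3, 25, 22, 21]) = 31 + total([49, 3, 25, 22, 21])
total([49, 3, 25, 22, 21]) = 49 + total([3, 25, 22, 21])
total([3, 25, 22, 21]) = 3 + total([25, 22, 21])
total([25, 22, 21]) = 25 + total([22, 21])
total([22, 21]) = 22 + total([21])
total([21]) = 21 + total([])
total([]) = 0  (base case)
Total: 41 + 31 + 49 + 3 + 25 + 22 + 21 + 0 = 192

192


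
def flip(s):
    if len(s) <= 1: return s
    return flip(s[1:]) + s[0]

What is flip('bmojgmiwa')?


flip('bmojgmiwa') = flip('mojgmiwa') + 'b'
flip('mojgmiwa') = flip('ojgmiwa') + 'm'
flip('ojgmiwa') = flip('jgmiwa') + 'o'
flip('jgmiwa') = flip('gmiwa') + 'j'
flip('gmiwa') = flip('miwa') + 'g'
flip('miwa') = flip('iwa') + 'm'
flip('iwa') = flip('wa') + 'i'
flip('wa') = flip('a') + 'w'
flip('a') = 'a'  (base case)
Concatenating: 'a' + 'w' + 'i' + 'm' + 'g' + 'j' + 'o' + 'm' + 'b' = 'awimgjomb'

awimgjomb


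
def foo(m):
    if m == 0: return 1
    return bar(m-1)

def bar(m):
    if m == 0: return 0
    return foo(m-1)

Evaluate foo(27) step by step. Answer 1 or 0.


foo(27) = bar(26)
bar(26) = foo(25)
foo(25) = bar(24)
bar(24) = foo(23)
foo(23) = bar(22)
bar(22) = foo(21)
foo(21) = bar(20)
bar(20) = foo(19)
foo(19) = bar(18)
bar(18) = foo(17)
foo(17) = bar(16)
bar(16) = foo(15)
foo(15) = bar(14)
bar(14) = foo(13)
foo(13) = bar(12)
bar(12) = foo(11)
foo(11) = bar(10)
bar(10) = foo(9)
foo(9) = bar(8)
bar(8) = foo(7)
foo(7) = bar(6)
bar(6) = foo(5)
foo(5) = bar(4)
bar(4) = foo(3)
foo(3) = bar(2)
bar(2) = foo(1)
foo(1) = bar(0)
bar(0) = 0  (base case)
Result: 0

0


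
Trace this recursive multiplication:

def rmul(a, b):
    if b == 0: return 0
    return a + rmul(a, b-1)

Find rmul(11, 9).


rmul(11, 9) = 11 + rmul(11, 8)
rmul(11, 8) = 11 + rmul(11, 7)
rmul(11, 7) = 11 + rmul(11, 6)
rmul(11, 6) = 11 + rmul(11, 5)
rmul(11, 5) = 11 + rmul(11, 4)
rmul(11, 4) = 11 + rmul(11, 3)
rmul(11, 3) = 11 + rmul(11, 2)
rmul(11, 2) = 11 + rmul(11, 1)
rmul(11, 1) = 11 + rmul(11, 0)
rmul(11, 0) = 0  (base case)
Total: 11 + 11 + 11 + 11 + 11 + 11 + 11 + 11 + 11 + 0 = 99

99


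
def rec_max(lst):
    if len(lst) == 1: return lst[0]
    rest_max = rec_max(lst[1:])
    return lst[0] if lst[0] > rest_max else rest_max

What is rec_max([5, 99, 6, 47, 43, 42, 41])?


rec_max([5, 99, 6, 47, 43, 42, 41]): compare 5 with rec_max([99, 6, 47, 43, 42, 41])
rec_max([99, 6, 47, 43, 42, 41]): compare 99 with rec_max([6, 47, 43, 42, 41])
rec_max([6, 47, 43, 42, 41]): compare 6 with rec_max([47, 43, 42, 41])
rec_max([47, 43, 42, 41]): compare 47 with rec_max([43, 42, 41])
rec_max([43, 42, 41]): compare 43 with rec_max([42, 41])
rec_max([42, 41]): compare 42 with rec_max([41])
rec_max([41]) = 41  (base case)
Compare 42 with 41 -> 42
Compare 43 with 42 -> 43
Compare 47 with 43 -> 47
Compare 6 with 47 -> 47
Compare 99 with 47 -> 99
Compare 5 with 99 -> 99

99


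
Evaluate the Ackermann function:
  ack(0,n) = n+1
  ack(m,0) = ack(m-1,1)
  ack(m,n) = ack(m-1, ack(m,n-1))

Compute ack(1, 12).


ack(1, 12) = ack(0, ack(1, 11))
  ack(1, 11) = ack(0, ack(1, 10))
    ack(1, 10) = ack(0, ack(1, 9))
      ack(1, 9) = ack(0, ack(1, 8))
        ack(1, 8) = ack(0, ack(1, 7))
          ack(1, 7) = ack(0, ack(1, 6))
          ack(1, 6) = ack(0, ack(1, 5))
          ack(1, 5) = ack(0, ack(1, 4))
          ack(1, 4) = ack(0, ack(1, 3))
          ack(1, 3) = ack(0, ack(1, 2))
          ack(1, 2) = ack(0, ack(1, 1))
          ack(1, 1) = ack(0, ack(1, 0))
          ack(1, 0) = ack(0, 1)
          ack(0, 1) = 2
            = ack(0, 2)
          ack(0, 2) = 3
            = ack(0, 3)
          ack(0, 3) = 4
            = ack(0, 4)
          ack(0, 4) = 5
            = ack(0, 5)
          ack(0, 5) = 6
            = ack(0, 6)
          ack(0, 6) = 7
            = ack(0, 7)
... (trace truncated)
Result: ack(1, 12) = 14

14


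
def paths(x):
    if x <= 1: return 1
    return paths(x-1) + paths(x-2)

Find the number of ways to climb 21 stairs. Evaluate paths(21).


Building up from base cases:
paths(0) = 1
paths(1) = 1
paths(2) = paths(1) + paths(0) = 1 + 1 = 2
paths(3) = paths(2) + paths(1) = 2 + 1 = 3
paths(4) = paths(3) + paths(2) = 3 + 2 = 5
paths(5) = paths(4) + paths(3) = 5 + 3 = 8
paths(6) = paths(5) + paths(4) = 8 + 5 = 13
paths(7) = paths(6) + paths(5) = 13 + 8 = 21
paths(8) = paths(7) + paths(6) = 21 + 13 = 34
paths(9) = paths(8) + paths(7) = 34 + 21 = 55
paths(10) = paths(9) + paths(8) = 55 + 34 = 89
paths(11) = paths(10) + paths(9) = 89 + 55 = 144
paths(12) = paths(11) + paths(10) = 144 + 89 = 233
paths(13) = paths(12) + paths(11) = 233 + 144 = 377
paths(14) = paths(13) + paths(12) = 377 + 233 = 610
paths(15) = paths(14) + paths(13) = 610 + 377 = 987
paths(16) = paths(15) + paths(14) = 987 + 610 = 1597
paths(17) = paths(16) + paths(15) = 1597 + 987 = 2584
paths(18) = paths(17) + paths(16) = 2584 + 1597 = 4181
paths(19) = paths(18) + paths(17) = 4181 + 2584 = 6765
paths(20) = paths(19) + paths(18) = 6765 + 4181 = 10946
paths(21) = paths(20) + paths(19) = 10946 + 6765 = 17711

17711


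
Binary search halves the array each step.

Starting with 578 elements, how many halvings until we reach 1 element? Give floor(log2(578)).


578 / 2 = 289
289 / 2 = 144
144 / 2 = 72
72 / 2 = 36
36 / 2 = 18
18 / 2 = 9
9 / 2 = 4
4 / 2 = 2
2 / 2 = 1
Reached 1 after 9 halvings

9


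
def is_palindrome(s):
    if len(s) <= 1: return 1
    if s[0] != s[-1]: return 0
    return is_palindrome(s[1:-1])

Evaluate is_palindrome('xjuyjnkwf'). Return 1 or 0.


is_palindrome('xjuyjnkwf'): s[0]='x' != s[-1]='f' -> return 0
Result: 0 (not a palindrome)

0


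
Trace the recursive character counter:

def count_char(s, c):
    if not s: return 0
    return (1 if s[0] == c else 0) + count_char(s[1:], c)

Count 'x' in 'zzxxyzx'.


s[0]='z' != 'x' -> 0
s[0]='z' != 'x' -> 0
s[0]='x' == 'x' -> 1
s[0]='x' == 'x' -> 1
s[0]='y' != 'x' -> 0
s[0]='z' != 'x' -> 0
s[0]='x' == 'x' -> 1
Sum: 0 + 0 + 1 + 1 + 0 + 0 + 1 = 3

3


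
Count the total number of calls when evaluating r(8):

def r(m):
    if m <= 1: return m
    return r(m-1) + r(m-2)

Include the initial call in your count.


Let C(n) = total calls for r(n)
C(0) = 1, C(1) = 1
C(2) = 1 + C(1) + C(0) = 1 + 1 + 1 = 3
C(3) = 1 + C(2) + C(1) = 1 + 3 + 1 = 5
C(4) = 1 + C(3) + C(2) = 1 + 5 + 3 = 9
C(5) = 1 + C(4) + C(3) = 1 + 9 + 5 = 15
C(6) = 1 + C(5) + C(4) = 1 + 15 + 9 = 25
C(7) = 1 + C(6) + C(5) = 1 + 25 + 15 = 41
C(8) = 1 + C(7) + C(6) = 1 + 41 + 25 = 67

67


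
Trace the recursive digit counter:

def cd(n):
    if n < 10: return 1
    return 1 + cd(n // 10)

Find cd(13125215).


cd(13125215) = 1 + cd(1312521)
cd(1312521) = 1 + cd(131252)
cd(131252) = 1 + cd(13125)
cd(13125) = 1 + cd(1312)
cd(1312) = 1 + cd(131)
cd(131) = 1 + cd(13)
cd(13) = 1 + cd(1)
cd(1) = 1  (base case: 1 < 10)
Unwinding: 1 + 1 + 1 + 1 + 1 + 1 + 1 + 1 = 8

8


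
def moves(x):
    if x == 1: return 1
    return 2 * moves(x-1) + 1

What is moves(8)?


moves(8) = 2 * moves(7) + 1
moves(7) = 2 * moves(6) + 1
moves(6) = 2 * moves(5) + 1
moves(5) = 2 * moves(4) + 1
moves(4) = 2 * moves(3) + 1
moves(3) = 2 * moves(2) + 1
moves(2) = 2 * moves(1) + 1
moves(1) = 1  (base case)
moves(2) = 2 * 1 + 1 = 3
moves(3) = 2 * 3 + 1 = 7
moves(4) = 2 * 7 + 1 = 15
moves(5) = 2 * 15 + 1 = 31
moves(6) = 2 * 31 + 1 = 63
moves(7) = 2 * 63 + 1 = 127
moves(8) = 2 * 127 + 1 = 255

255


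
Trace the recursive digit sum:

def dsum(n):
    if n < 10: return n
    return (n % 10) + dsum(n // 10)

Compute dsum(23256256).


dsum(23256256) = 6 + dsum(2325625)
dsum(2325625) = 5 + dsum(232562)
dsum(232562) = 2 + dsum(23256)
dsum(23256) = 6 + dsum(2325)
dsum(2325) = 5 + dsum(232)
dsum(232) = 2 + dsum(23)
dsum(23) = 3 + dsum(2)
dsum(2) = 2  (base case)
Total: 6 + 5 + 2 + 6 + 5 + 2 + 3 + 2 = 31

31


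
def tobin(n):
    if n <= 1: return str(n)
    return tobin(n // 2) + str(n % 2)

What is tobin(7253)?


tobin(7253) = tobin(3626) + '1'
tobin(3626) = tobin(1813) + '0'
tobin(1813) = tobin(906) + '1'
tobin(906) = tobin(453) + '0'
tobin(453) = tobin(226) + '1'
tobin(226) = tobin(113) + '0'
tobin(113) = tobin(56) + '1'
tobin(56) = tobin(28) + '0'
tobin(28) = tobin(14) + '0'
tobin(14) = tobin(7) + '0'
tobin(7) = tobin(3) + '1'
tobin(3) = tobin(1) + '1'
tobin(1) = '1'  (base case)
Concatenating: '1' + '1' + '1' + '0' + '0' + '0' + '1' + '0' + '1' + '0' + '1' + '0' + '1' = '1110001010101'

1110001010101
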